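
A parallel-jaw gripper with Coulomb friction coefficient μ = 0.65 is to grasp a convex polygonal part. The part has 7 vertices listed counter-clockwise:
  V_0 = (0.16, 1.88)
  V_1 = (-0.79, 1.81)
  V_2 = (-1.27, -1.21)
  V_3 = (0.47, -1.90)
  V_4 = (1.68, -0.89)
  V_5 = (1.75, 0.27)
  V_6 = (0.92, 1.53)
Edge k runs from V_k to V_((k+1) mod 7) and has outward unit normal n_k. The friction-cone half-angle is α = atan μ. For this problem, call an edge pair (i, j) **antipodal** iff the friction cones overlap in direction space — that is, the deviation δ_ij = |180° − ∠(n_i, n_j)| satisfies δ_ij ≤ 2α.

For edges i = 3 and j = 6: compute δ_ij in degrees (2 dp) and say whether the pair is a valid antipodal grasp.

δ = 64.58°, valid

α = atan 0.65 = 33.02°;  2α = 66.05°
edge 3: e_3 = (+1.21, +1.01);  n_3 = (+0.6408, -0.7677)
edge 6: e_6 = (-0.76, +0.35);  n_6 = (+0.4183, +0.9083)
∠(n_3, n_6) = 115.42°
δ = |180° − 115.42°| = 64.58°
64.58° ≤ 2α = 66.05°  →  valid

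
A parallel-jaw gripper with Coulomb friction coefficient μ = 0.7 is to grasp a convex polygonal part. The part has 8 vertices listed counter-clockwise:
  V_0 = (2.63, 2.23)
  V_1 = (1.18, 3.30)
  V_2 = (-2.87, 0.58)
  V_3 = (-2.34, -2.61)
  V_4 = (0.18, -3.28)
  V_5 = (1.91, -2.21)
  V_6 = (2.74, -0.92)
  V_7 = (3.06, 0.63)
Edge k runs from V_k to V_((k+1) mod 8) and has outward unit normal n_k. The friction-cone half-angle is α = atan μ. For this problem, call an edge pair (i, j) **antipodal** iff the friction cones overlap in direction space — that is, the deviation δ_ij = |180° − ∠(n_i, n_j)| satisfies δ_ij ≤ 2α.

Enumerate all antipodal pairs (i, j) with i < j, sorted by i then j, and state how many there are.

count = 12; pairs: (0,2), (0,3), (0,4), (1,3), (1,4), (1,5), (1,6), (2,4), (2,5), (2,6), (2,7), (3,7)

α = atan 0.7 = 34.99°;  2α = 69.98°
n_0 = (+0.5938, +0.8046)
n_1 = (-0.5575, +0.8302)
n_2 = (-0.9865, -0.1639)
n_3 = (-0.2569, -0.9664)
n_4 = (+0.5260, -0.8505)
n_5 = (+0.8410, -0.5411)
n_6 = (+0.9793, -0.2022)
n_7 = (+0.9657, +0.2595)
  (0,1): δ = 109.69°  ·
  (0,2): δ = 44.14°  ✓
  (0,3): δ = 21.54°  ✓
  (0,4): δ = 68.16°  ✓
  (0,5): δ = 93.67°  ·
  (0,6): δ = 114.76°  ·
  (0,7): δ = 141.47°  ·
  (1,2): δ = 114.45°  ·
  (1,3): δ = 48.77°  ✓
  (1,4): δ = 2.15°  ✓
  (1,5): δ = 23.36°  ✓
  (1,6): δ = 44.45°  ✓
  (1,7): δ = 71.16°  ·
  (2,3): δ = 114.32°  ·
  (2,4): δ = 67.70°  ✓
  (2,5): δ = 42.19°  ✓
  (2,6): δ = 21.10°  ✓
  (2,7): δ = 5.61°  ✓
  (3,4): δ = 133.37°  ·
  (3,5): δ = 107.87°  ·
  (3,6): δ = 86.78°  ·
  (3,7): δ = 60.07°  ✓
  (4,5): δ = 154.49°  ·
  (4,6): δ = 133.40°  ·
  (4,7): δ = 106.69°  ·
  (5,6): δ = 158.91°  ·
  (5,7): δ = 132.20°  ·
  (6,7): δ = 153.29°  ·
antipodal pairs: 12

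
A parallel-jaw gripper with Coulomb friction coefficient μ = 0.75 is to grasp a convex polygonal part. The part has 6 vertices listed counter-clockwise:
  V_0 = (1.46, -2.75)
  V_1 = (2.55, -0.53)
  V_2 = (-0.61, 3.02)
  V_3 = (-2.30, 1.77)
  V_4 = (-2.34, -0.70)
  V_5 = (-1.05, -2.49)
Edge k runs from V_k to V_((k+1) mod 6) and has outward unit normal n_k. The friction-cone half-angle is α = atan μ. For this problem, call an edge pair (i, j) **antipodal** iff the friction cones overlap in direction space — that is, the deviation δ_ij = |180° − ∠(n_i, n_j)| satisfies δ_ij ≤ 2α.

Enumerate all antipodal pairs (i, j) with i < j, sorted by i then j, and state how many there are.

count = 7; pairs: (0,2), (0,3), (0,4), (1,3), (1,4), (1,5), (2,5)

α = atan 0.75 = 36.87°;  2α = 73.74°
n_0 = (+0.8976, -0.4407)
n_1 = (+0.7469, +0.6649)
n_2 = (-0.5947, +0.8040)
n_3 = (-0.9999, +0.0162)
n_4 = (-0.8113, -0.5847)
n_5 = (-0.1030, -0.9947)
  (0,1): δ = 112.18°  ·
  (0,2): δ = 27.36°  ✓
  (0,3): δ = 25.22°  ✓
  (0,4): δ = 61.93°  ✓
  (0,5): δ = 110.24°  ·
  (1,2): δ = 95.19°  ·
  (1,3): δ = 42.60°  ✓
  (1,4): δ = 5.89°  ✓
  (1,5): δ = 42.41°  ✓
  (2,3): δ = 127.42°  ·
  (2,4): δ = 90.71°  ·
  (2,5): δ = 42.40°  ✓
  (3,4): δ = 143.29°  ·
  (3,5): δ = 94.99°  ·
  (4,5): δ = 131.69°  ·
antipodal pairs: 7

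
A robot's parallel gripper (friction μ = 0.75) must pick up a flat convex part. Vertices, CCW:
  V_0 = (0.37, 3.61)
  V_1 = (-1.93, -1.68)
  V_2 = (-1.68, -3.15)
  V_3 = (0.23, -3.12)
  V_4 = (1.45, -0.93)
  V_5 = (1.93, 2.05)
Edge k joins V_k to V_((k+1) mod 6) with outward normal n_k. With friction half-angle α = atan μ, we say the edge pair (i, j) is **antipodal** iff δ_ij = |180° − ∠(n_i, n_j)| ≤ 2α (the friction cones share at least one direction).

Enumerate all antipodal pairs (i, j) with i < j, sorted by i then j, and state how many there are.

count = 8; pairs: (0,2), (0,3), (0,4), (0,5), (1,3), (1,4), (1,5), (2,5)

α = atan 0.75 = 36.87°;  2α = 73.74°
n_0 = (-0.9171, +0.3987)
n_1 = (-0.9858, -0.1677)
n_2 = (+0.0157, -0.9999)
n_3 = (+0.8736, -0.4867)
n_4 = (+0.9873, -0.1590)
n_5 = (+0.7071, +0.7071)
  (0,1): δ = 146.85°  ·
  (0,2): δ = 65.60°  ✓
  (0,3): δ = 5.62°  ✓
  (0,4): δ = 14.35°  ✓
  (0,5): δ = 68.50°  ✓
  (1,2): δ = 98.75°  ·
  (1,3): δ = 38.77°  ✓
  (1,4): δ = 18.80°  ✓
  (1,5): δ = 35.35°  ✓
  (2,3): δ = 120.02°  ·
  (2,4): δ = 100.05°  ·
  (2,5): δ = 45.90°  ✓
  (3,4): δ = 160.03°  ·
  (3,5): δ = 105.88°  ·
  (4,5): δ = 125.85°  ·
antipodal pairs: 8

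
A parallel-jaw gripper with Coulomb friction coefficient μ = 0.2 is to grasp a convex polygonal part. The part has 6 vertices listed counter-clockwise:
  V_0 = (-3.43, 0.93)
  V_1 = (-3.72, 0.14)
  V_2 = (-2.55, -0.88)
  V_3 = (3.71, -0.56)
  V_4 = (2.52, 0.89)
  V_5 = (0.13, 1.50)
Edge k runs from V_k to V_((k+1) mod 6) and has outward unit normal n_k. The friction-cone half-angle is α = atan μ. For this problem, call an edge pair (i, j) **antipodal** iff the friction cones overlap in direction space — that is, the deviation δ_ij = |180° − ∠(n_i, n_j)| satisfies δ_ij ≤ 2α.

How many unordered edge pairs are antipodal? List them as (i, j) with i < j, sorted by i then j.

α = atan 0.2 = 11.31°;  2α = 22.62°
n_0 = (-0.9387, +0.3446)
n_1 = (-0.6571, -0.7538)
n_2 = (+0.0511, -0.9987)
n_3 = (+0.7730, +0.6344)
n_4 = (+0.2473, +0.9689)
n_5 = (-0.1581, +0.9874)
  (0,1): δ = 110.92°  ·
  (0,2): δ = 66.92°  ·
  (0,3): δ = 59.53°  ·
  (0,4): δ = 95.84°  ·
  (0,5): δ = 119.25°  ·
  (1,2): δ = 135.99°  ·
  (1,3): δ = 9.54°  ✓
  (1,4): δ = 26.76°  ·
  (1,5): δ = 50.18°  ·
  (2,3): δ = 53.55°  ·
  (2,4): δ = 17.24°  ✓
  (2,5): δ = 6.17°  ✓
  (3,4): δ = 143.69°  ·
  (3,5): δ = 120.28°  ·
  (4,5): δ = 156.59°  ·
antipodal pairs: 3

count = 3; pairs: (1,3), (2,4), (2,5)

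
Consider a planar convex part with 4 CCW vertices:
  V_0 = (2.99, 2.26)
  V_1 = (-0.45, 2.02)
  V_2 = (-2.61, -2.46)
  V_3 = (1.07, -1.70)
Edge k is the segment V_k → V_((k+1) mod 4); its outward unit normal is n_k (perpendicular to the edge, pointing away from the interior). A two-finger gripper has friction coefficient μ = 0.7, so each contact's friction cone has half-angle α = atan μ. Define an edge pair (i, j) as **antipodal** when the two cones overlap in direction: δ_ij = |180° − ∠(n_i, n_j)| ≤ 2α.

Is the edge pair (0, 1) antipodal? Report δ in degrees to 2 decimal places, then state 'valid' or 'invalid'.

α = atan 0.7 = 34.99°;  2α = 69.98°
edge 0: e_0 = (-3.44, -0.24);  n_0 = (-0.0696, +0.9976)
edge 1: e_1 = (-2.16, -4.48);  n_1 = (-0.9008, +0.4343)
∠(n_0, n_1) = 60.27°
δ = |180° − 60.27°| = 119.73°
119.73° > 2α = 69.98°  →  invalid

δ = 119.73°, invalid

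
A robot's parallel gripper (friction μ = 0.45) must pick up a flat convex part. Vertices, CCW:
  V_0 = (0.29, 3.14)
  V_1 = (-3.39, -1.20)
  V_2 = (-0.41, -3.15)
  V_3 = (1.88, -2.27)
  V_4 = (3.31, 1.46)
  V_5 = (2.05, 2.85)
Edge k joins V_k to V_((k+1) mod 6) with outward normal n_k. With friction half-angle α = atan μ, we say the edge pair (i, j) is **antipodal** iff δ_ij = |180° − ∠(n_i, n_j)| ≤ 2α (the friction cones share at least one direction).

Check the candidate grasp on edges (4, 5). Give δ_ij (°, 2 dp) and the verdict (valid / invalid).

δ = 141.55°, invalid

α = atan 0.45 = 24.23°;  2α = 48.46°
edge 4: e_4 = (-1.26, +1.39);  n_4 = (+0.7409, +0.6716)
edge 5: e_5 = (-1.76, +0.29);  n_5 = (+0.1626, +0.9867)
∠(n_4, n_5) = 38.45°
δ = |180° − 38.45°| = 141.55°
141.55° > 2α = 48.46°  →  invalid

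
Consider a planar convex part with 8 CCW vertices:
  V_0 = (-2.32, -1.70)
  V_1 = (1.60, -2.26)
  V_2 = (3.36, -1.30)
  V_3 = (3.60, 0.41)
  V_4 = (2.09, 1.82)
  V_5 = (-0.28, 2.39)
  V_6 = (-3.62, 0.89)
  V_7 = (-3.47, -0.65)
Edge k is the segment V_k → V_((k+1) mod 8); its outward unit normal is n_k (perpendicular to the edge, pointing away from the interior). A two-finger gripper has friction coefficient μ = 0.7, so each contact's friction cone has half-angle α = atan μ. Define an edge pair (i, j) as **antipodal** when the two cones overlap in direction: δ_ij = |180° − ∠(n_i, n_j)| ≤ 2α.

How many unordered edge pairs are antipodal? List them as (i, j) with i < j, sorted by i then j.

count = 13; pairs: (0,3), (0,4), (0,5), (1,4), (1,5), (1,6), (2,5), (2,6), (2,7), (3,6), (3,7), (4,7), (5,7)

α = atan 0.7 = 34.99°;  2α = 69.98°
n_0 = (-0.1414, -0.9899)
n_1 = (+0.4789, -0.8779)
n_2 = (+0.9903, -0.1390)
n_3 = (+0.6825, +0.7309)
n_4 = (+0.2338, +0.9723)
n_5 = (-0.4097, +0.9122)
n_6 = (-0.9953, -0.0969)
n_7 = (-0.6743, -0.7385)
  (0,1): δ = 143.26°  ·
  (0,2): δ = 89.86°  ·
  (0,3): δ = 34.91°  ✓
  (0,4): δ = 5.39°  ✓
  (0,5): δ = 32.32°  ✓
  (0,6): δ = 103.69°  ·
  (0,7): δ = 145.73°  ·
  (1,2): δ = 126.60°  ·
  (1,3): δ = 71.65°  ·
  (1,4): δ = 42.13°  ✓
  (1,5): δ = 4.43°  ✓
  (1,6): δ = 66.95°  ✓
  (1,7): δ = 108.99°  ·
  (2,3): δ = 125.05°  ·
  (2,4): δ = 95.53°  ·
  (2,5): δ = 57.83°  ✓
  (2,6): δ = 13.55°  ✓
  (2,7): δ = 55.59°  ✓
  (3,4): δ = 150.48°  ·
  (3,5): δ = 112.78°  ·
  (3,6): δ = 41.40°  ✓
  (3,7): δ = 0.64°  ✓
  (4,5): δ = 142.29°  ·
  (4,6): δ = 70.91°  ·
  (4,7): δ = 28.87°  ✓
  (5,6): δ = 108.62°  ·
  (5,7): δ = 66.58°  ✓
  (6,7): δ = 137.96°  ·
antipodal pairs: 13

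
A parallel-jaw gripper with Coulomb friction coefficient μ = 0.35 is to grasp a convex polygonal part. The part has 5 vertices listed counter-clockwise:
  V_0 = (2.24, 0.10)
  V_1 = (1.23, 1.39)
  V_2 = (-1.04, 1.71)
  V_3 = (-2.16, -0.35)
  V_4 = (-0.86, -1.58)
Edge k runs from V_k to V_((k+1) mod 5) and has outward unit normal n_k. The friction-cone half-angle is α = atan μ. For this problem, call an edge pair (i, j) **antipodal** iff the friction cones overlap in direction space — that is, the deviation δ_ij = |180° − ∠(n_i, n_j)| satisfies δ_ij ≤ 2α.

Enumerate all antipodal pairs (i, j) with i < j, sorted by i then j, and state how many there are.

α = atan 0.35 = 19.29°;  2α = 38.58°
n_0 = (+0.7874, +0.6165)
n_1 = (+0.1396, +0.9902)
n_2 = (-0.8785, +0.4777)
n_3 = (-0.6873, -0.7264)
n_4 = (+0.4765, -0.8792)
  (0,1): δ = 136.08°  ·
  (0,2): δ = 66.59°  ·
  (0,3): δ = 8.53°  ✓
  (0,4): δ = 80.40°  ·
  (1,2): δ = 110.51°  ·
  (1,3): δ = 35.39°  ✓
  (1,4): δ = 36.48°  ✓
  (2,3): δ = 104.88°  ·
  (2,4): δ = 33.01°  ✓
  (3,4): δ = 108.13°  ·
antipodal pairs: 4

count = 4; pairs: (0,3), (1,3), (1,4), (2,4)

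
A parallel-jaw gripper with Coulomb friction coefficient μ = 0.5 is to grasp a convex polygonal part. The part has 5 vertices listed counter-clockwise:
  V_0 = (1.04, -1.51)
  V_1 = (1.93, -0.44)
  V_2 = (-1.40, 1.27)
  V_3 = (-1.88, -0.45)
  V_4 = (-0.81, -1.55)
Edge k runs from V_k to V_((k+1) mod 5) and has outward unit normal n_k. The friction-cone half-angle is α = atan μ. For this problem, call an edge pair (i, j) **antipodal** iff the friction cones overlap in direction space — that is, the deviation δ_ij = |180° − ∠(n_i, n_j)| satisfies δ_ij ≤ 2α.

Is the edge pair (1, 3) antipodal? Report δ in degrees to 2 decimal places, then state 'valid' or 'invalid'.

α = atan 0.5 = 26.57°;  2α = 53.13°
edge 1: e_1 = (-3.33, +1.71);  n_1 = (+0.4568, +0.8896)
edge 3: e_3 = (+1.07, -1.10);  n_3 = (-0.7168, -0.6973)
∠(n_1, n_3) = 161.39°
δ = |180° − 161.39°| = 18.61°
18.61° ≤ 2α = 53.13°  →  valid

δ = 18.61°, valid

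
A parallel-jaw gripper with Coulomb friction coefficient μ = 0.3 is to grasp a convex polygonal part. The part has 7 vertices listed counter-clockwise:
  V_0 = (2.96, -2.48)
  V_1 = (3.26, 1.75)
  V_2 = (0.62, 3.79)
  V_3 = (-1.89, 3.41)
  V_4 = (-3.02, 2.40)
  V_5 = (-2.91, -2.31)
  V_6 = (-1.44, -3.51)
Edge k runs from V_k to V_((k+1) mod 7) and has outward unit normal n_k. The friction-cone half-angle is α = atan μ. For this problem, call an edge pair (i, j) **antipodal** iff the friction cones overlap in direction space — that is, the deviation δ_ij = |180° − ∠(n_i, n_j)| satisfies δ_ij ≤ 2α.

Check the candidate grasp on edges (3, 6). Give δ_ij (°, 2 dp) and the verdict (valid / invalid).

α = atan 0.3 = 16.70°;  2α = 33.40°
edge 3: e_3 = (-1.13, -1.01);  n_3 = (-0.6664, +0.7456)
edge 6: e_6 = (+4.40, +1.03);  n_6 = (+0.2279, -0.9737)
∠(n_3, n_6) = 151.38°
δ = |180° − 151.38°| = 28.62°
28.62° ≤ 2α = 33.40°  →  valid

δ = 28.62°, valid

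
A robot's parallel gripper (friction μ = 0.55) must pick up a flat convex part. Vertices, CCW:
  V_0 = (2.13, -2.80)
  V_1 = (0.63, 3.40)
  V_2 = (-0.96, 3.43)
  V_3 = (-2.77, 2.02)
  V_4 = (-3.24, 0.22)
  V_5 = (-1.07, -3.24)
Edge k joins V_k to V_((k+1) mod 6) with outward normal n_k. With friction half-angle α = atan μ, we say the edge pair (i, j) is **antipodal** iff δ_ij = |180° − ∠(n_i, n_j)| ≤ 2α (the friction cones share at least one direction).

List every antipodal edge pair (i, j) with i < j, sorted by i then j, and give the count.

α = atan 0.55 = 28.81°;  2α = 57.62°
n_0 = (+0.9720, +0.2352)
n_1 = (+0.0189, +0.9998)
n_2 = (-0.6145, +0.7889)
n_3 = (-0.9676, +0.2526)
n_4 = (-0.8472, -0.5313)
n_5 = (+0.1362, -0.9907)
  (0,1): δ = 104.68°  ·
  (0,2): δ = 65.68°  ·
  (0,3): δ = 28.23°  ✓
  (0,4): δ = 18.49°  ✓
  (0,5): δ = 84.23°  ·
  (1,2): δ = 141.00°  ·
  (1,3): δ = 103.55°  ·
  (1,4): δ = 56.82°  ✓
  (1,5): δ = 8.91°  ✓
  (2,3): δ = 142.55°  ·
  (2,4): δ = 95.82°  ·
  (2,5): δ = 30.09°  ✓
  (3,4): δ = 133.27°  ·
  (3,5): δ = 67.54°  ·
  (4,5): δ = 114.27°  ·
antipodal pairs: 5

count = 5; pairs: (0,3), (0,4), (1,4), (1,5), (2,5)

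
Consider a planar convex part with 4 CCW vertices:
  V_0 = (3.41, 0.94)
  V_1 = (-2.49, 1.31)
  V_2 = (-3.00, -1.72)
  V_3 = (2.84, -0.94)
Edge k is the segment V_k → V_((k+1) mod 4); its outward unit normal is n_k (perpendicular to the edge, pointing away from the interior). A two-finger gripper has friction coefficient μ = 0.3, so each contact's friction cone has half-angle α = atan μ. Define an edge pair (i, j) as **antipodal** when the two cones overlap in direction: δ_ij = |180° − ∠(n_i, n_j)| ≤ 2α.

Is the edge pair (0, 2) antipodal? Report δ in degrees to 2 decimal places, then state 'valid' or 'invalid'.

α = atan 0.3 = 16.70°;  2α = 33.40°
edge 0: e_0 = (-5.90, +0.37);  n_0 = (+0.0626, +0.9980)
edge 2: e_2 = (+5.84, +0.78);  n_2 = (+0.1324, -0.9912)
∠(n_0, n_2) = 168.80°
δ = |180° − 168.80°| = 11.20°
11.20° ≤ 2α = 33.40°  →  valid

δ = 11.20°, valid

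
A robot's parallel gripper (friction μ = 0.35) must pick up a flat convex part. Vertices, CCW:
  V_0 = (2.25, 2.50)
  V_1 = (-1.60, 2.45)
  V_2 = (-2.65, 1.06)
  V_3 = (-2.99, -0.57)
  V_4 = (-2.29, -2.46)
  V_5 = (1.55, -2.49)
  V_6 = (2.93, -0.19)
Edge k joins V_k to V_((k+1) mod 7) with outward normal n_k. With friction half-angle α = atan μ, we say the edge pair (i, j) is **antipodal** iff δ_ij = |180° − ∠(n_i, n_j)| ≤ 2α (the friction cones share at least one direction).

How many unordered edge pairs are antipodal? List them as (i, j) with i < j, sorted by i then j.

α = atan 0.35 = 19.29°;  2α = 38.58°
n_0 = (-0.0130, +0.9999)
n_1 = (-0.7979, +0.6028)
n_2 = (-0.9789, +0.2042)
n_3 = (-0.9377, -0.3473)
n_4 = (-0.0078, -1.0000)
n_5 = (+0.8575, -0.5145)
n_6 = (+0.9695, +0.2451)
  (0,1): δ = 127.81°  ·
  (0,2): δ = 102.53°  ·
  (0,3): δ = 70.42°  ·
  (0,4): δ = 1.19°  ✓
  (0,5): δ = 58.29°  ·
  (0,6): δ = 103.44°  ·
  (1,2): δ = 154.72°  ·
  (1,3): δ = 122.61°  ·
  (1,4): δ = 53.38°  ·
  (1,5): δ = 6.10°  ✓
  (1,6): δ = 51.25°  ·
  (2,3): δ = 147.89°  ·
  (2,4): δ = 78.67°  ·
  (2,5): δ = 19.18°  ✓
  (2,6): δ = 25.97°  ✓
  (3,4): δ = 110.77°  ·
  (3,5): δ = 51.29°  ·
  (3,6): δ = 6.14°  ✓
  (4,5): δ = 120.52°  ·
  (4,6): δ = 75.37°  ·
  (5,6): δ = 134.85°  ·
antipodal pairs: 5

count = 5; pairs: (0,4), (1,5), (2,5), (2,6), (3,6)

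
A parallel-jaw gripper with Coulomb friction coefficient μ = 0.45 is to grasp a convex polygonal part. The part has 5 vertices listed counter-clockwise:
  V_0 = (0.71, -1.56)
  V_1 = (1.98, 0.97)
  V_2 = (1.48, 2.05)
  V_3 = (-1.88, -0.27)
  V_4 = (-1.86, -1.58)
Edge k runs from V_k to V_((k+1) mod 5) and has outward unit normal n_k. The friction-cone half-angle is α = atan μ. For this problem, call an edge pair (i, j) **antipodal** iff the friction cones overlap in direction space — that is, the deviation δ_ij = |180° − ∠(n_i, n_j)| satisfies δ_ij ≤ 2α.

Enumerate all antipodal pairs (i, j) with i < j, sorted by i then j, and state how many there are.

α = atan 0.45 = 24.23°;  2α = 48.46°
n_0 = (+0.8937, -0.4486)
n_1 = (+0.9075, +0.4201)
n_2 = (-0.5682, +0.8229)
n_3 = (-0.9999, -0.0153)
n_4 = (+0.0078, -1.0000)
  (0,1): δ = 128.50°  ·
  (0,2): δ = 28.72°  ✓
  (0,3): δ = 27.53°  ✓
  (0,4): δ = 117.10°  ·
  (1,2): δ = 80.22°  ·
  (1,3): δ = 23.97°  ✓
  (1,4): δ = 65.60°  ·
  (2,3): δ = 123.75°  ·
  (2,4): δ = 34.18°  ✓
  (3,4): δ = 90.43°  ·
antipodal pairs: 4

count = 4; pairs: (0,2), (0,3), (1,3), (2,4)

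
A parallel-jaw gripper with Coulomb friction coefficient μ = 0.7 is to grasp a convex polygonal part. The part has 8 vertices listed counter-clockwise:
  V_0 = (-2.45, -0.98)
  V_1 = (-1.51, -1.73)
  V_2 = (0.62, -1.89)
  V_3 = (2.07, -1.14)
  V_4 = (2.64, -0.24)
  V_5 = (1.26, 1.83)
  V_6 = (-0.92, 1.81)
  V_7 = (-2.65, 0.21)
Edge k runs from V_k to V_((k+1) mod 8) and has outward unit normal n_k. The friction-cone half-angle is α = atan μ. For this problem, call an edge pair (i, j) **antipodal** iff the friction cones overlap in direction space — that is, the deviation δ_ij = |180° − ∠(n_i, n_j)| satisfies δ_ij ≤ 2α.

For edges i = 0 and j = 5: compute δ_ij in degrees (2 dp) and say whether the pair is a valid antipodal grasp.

δ = 39.11°, valid

α = atan 0.7 = 34.99°;  2α = 69.98°
edge 0: e_0 = (+0.94, -0.75);  n_0 = (-0.6237, -0.7817)
edge 5: e_5 = (-2.18, -0.02);  n_5 = (-0.0092, +1.0000)
∠(n_0, n_5) = 140.89°
δ = |180° − 140.89°| = 39.11°
39.11° ≤ 2α = 69.98°  →  valid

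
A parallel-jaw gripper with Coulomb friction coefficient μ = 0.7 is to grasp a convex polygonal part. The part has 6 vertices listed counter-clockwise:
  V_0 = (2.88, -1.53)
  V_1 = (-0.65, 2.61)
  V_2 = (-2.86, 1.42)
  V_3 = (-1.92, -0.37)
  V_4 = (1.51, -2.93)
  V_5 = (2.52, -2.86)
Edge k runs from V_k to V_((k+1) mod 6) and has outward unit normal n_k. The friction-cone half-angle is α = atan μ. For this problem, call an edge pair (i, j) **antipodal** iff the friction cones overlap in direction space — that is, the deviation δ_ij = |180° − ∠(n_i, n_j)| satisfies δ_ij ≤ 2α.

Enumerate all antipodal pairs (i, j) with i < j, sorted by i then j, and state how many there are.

α = atan 0.7 = 34.99°;  2α = 69.98°
n_0 = (+0.7609, +0.6488)
n_1 = (-0.4741, +0.8805)
n_2 = (-0.8853, -0.4649)
n_3 = (-0.5981, -0.8014)
n_4 = (+0.0691, -0.9976)
n_5 = (+0.9653, -0.2613)
  (0,1): δ = 102.15°  ·
  (0,2): δ = 12.75°  ✓
  (0,3): δ = 12.81°  ✓
  (0,4): δ = 53.51°  ✓
  (0,5): δ = 124.40°  ·
  (1,2): δ = 90.60°  ·
  (1,3): δ = 65.04°  ✓
  (1,4): δ = 24.34°  ✓
  (1,5): δ = 46.55°  ✓
  (2,3): δ = 154.44°  ·
  (2,4): δ = 113.74°  ·
  (2,5): δ = 42.85°  ✓
  (3,4): δ = 139.30°  ·
  (3,5): δ = 68.41°  ✓
  (4,5): δ = 109.11°  ·
antipodal pairs: 8

count = 8; pairs: (0,2), (0,3), (0,4), (1,3), (1,4), (1,5), (2,5), (3,5)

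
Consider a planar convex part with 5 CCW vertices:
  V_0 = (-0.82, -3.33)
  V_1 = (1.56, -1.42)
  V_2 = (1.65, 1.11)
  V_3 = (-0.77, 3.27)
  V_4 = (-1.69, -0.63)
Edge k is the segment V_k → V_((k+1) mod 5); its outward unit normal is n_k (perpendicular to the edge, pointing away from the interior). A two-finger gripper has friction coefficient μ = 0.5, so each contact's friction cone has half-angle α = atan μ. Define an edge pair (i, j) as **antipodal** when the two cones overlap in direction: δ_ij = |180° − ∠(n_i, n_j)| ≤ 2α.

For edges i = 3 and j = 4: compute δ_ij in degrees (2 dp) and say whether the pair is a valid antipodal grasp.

α = atan 0.5 = 26.57°;  2α = 53.13°
edge 3: e_3 = (-0.92, -3.90);  n_3 = (-0.9733, +0.2296)
edge 4: e_4 = (+0.87, -2.70);  n_4 = (-0.9518, -0.3067)
∠(n_3, n_4) = 31.13°
δ = |180° − 31.13°| = 148.87°
148.87° > 2α = 53.13°  →  invalid

δ = 148.87°, invalid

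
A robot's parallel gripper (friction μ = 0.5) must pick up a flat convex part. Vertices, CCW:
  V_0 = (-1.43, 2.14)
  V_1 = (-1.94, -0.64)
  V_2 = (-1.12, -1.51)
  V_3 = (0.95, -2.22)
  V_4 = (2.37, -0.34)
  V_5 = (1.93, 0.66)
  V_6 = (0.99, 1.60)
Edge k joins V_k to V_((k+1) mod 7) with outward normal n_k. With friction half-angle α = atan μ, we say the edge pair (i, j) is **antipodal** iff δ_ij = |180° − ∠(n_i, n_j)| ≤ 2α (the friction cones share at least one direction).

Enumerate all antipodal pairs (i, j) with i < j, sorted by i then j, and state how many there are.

count = 8; pairs: (0,3), (0,4), (1,4), (1,5), (1,6), (2,4), (2,5), (2,6)

α = atan 0.5 = 26.57°;  2α = 53.13°
n_0 = (-0.9836, +0.1804)
n_1 = (-0.7277, -0.6859)
n_2 = (-0.3244, -0.9459)
n_3 = (+0.7980, -0.6027)
n_4 = (+0.9153, +0.4027)
n_5 = (+0.7071, +0.7071)
n_6 = (+0.2178, +0.9760)
  (0,1): δ = 126.30°  ·
  (0,2): δ = 98.54°  ·
  (0,3): δ = 26.67°  ✓
  (0,4): δ = 34.14°  ✓
  (0,5): δ = 55.40°  ·
  (0,6): δ = 87.82°  ·
  (1,2): δ = 152.24°  ·
  (1,3): δ = 80.37°  ·
  (1,4): δ = 19.56°  ✓
  (1,5): δ = 1.69°  ✓
  (1,6): δ = 34.12°  ✓
  (2,3): δ = 108.13°  ·
  (2,4): δ = 47.32°  ✓
  (2,5): δ = 26.07°  ✓
  (2,6): δ = 6.35°  ✓
  (3,4): δ = 119.19°  ·
  (3,5): δ = 97.94°  ·
  (3,6): δ = 65.51°  ·
  (4,5): δ = 158.75°  ·
  (4,6): δ = 126.33°  ·
  (5,6): δ = 147.58°  ·
antipodal pairs: 8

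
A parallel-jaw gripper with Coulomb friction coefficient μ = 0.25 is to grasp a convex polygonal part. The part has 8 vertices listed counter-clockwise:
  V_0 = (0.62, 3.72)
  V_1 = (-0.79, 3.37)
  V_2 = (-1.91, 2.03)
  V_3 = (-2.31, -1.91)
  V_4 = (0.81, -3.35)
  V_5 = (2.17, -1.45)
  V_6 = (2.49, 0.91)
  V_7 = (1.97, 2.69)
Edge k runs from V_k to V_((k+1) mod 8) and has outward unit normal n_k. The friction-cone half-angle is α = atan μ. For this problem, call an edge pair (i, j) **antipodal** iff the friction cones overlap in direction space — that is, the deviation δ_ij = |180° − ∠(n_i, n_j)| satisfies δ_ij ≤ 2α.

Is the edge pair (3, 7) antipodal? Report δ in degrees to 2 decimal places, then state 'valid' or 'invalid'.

α = atan 0.25 = 14.04°;  2α = 28.07°
edge 3: e_3 = (+3.12, -1.44);  n_3 = (-0.4191, -0.9080)
edge 7: e_7 = (-1.35, +1.03);  n_7 = (+0.6066, +0.7950)
∠(n_3, n_7) = 167.43°
δ = |180° − 167.43°| = 12.57°
12.57° ≤ 2α = 28.07°  →  valid

δ = 12.57°, valid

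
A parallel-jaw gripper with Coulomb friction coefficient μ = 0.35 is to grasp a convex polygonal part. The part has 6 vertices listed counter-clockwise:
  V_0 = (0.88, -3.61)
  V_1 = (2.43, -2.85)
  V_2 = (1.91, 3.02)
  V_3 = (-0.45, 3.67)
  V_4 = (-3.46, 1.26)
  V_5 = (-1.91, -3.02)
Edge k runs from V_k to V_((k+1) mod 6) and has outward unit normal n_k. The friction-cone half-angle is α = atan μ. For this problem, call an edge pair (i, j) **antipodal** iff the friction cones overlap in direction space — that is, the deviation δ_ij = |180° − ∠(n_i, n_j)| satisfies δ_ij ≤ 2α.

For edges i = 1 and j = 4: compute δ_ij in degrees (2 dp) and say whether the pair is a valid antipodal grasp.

α = atan 0.35 = 19.29°;  2α = 38.58°
edge 1: e_1 = (-0.52, +5.87);  n_1 = (+0.9961, +0.0882)
edge 4: e_4 = (+1.55, -4.28);  n_4 = (-0.9402, -0.3405)
∠(n_1, n_4) = 165.15°
δ = |180° − 165.15°| = 14.85°
14.85° ≤ 2α = 38.58°  →  valid

δ = 14.85°, valid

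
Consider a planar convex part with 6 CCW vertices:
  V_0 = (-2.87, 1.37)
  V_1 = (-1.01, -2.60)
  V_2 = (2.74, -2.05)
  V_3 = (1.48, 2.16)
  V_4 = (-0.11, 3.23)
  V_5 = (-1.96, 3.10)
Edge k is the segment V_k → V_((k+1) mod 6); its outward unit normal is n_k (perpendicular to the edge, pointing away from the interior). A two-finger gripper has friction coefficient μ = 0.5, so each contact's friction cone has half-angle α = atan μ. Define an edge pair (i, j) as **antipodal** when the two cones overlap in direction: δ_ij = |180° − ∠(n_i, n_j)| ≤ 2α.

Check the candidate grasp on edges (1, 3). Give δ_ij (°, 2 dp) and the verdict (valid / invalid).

α = atan 0.5 = 26.57°;  2α = 53.13°
edge 1: e_1 = (+3.75, +0.55);  n_1 = (+0.1451, -0.9894)
edge 3: e_3 = (-1.59, +1.07);  n_3 = (+0.5583, +0.8296)
∠(n_1, n_3) = 137.72°
δ = |180° − 137.72°| = 42.28°
42.28° ≤ 2α = 53.13°  →  valid

δ = 42.28°, valid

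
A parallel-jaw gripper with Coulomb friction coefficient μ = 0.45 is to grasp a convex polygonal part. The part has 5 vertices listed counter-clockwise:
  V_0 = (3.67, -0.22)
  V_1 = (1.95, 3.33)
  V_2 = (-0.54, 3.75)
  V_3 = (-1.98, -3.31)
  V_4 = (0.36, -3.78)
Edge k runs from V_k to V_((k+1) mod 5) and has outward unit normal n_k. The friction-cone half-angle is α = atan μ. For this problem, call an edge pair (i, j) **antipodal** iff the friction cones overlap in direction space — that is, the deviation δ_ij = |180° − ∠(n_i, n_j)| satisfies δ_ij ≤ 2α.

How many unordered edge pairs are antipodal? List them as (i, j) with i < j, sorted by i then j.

α = atan 0.45 = 24.23°;  2α = 48.46°
n_0 = (+0.8999, +0.4360)
n_1 = (+0.1663, +0.9861)
n_2 = (-0.9798, +0.1999)
n_3 = (-0.1969, -0.9804)
n_4 = (+0.7324, -0.6809)
  (0,1): δ = 125.42°  ·
  (0,2): δ = 37.38°  ✓
  (0,3): δ = 52.79°  ·
  (0,4): δ = 111.23°  ·
  (1,2): δ = 91.95°  ·
  (1,3): δ = 1.78°  ✓
  (1,4): δ = 56.66°  ·
  (2,3): δ = 89.83°  ·
  (2,4): δ = 31.39°  ✓
  (3,4): δ = 121.56°  ·
antipodal pairs: 3

count = 3; pairs: (0,2), (1,3), (2,4)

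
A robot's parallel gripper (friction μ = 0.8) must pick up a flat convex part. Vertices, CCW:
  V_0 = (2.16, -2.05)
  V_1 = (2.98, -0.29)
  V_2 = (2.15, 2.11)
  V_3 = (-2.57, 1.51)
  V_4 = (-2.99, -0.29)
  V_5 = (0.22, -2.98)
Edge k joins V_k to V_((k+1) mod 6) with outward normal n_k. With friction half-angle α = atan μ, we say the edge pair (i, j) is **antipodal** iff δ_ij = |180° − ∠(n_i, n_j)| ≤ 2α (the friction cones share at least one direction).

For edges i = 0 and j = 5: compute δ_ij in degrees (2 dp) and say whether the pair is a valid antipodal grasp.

δ = 140.59°, invalid

α = atan 0.8 = 38.66°;  2α = 77.32°
edge 0: e_0 = (+0.82, +1.76);  n_0 = (+0.9064, -0.4223)
edge 5: e_5 = (+1.94, +0.93);  n_5 = (+0.4323, -0.9017)
∠(n_0, n_5) = 39.41°
δ = |180° − 39.41°| = 140.59°
140.59° > 2α = 77.32°  →  invalid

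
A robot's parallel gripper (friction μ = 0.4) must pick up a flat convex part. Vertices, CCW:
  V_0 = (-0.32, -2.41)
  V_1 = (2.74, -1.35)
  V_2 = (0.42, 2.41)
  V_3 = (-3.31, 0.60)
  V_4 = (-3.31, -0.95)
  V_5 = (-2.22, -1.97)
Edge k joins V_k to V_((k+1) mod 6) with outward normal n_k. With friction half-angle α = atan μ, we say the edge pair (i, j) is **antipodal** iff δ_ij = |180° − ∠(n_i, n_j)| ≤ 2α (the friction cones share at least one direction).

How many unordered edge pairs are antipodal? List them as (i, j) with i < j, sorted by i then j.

α = atan 0.4 = 21.80°;  2α = 43.60°
n_0 = (+0.3273, -0.9449)
n_1 = (+0.8510, +0.5251)
n_2 = (-0.4366, +0.8997)
n_3 = (-1.0000, -0.0000)
n_4 = (-0.6833, -0.7302)
n_5 = (-0.2256, -0.9742)
  (0,1): δ = 77.43°  ·
  (0,2): δ = 6.78°  ✓
  (0,3): δ = 70.89°  ·
  (0,4): δ = 117.79°  ·
  (0,5): δ = 147.85°  ·
  (1,2): δ = 95.79°  ·
  (1,3): δ = 31.68°  ✓
  (1,4): δ = 15.22°  ✓
  (1,5): δ = 45.29°  ·
  (2,3): δ = 115.89°  ·
  (2,4): δ = 68.99°  ·
  (2,5): δ = 38.92°  ✓
  (3,4): δ = 133.10°  ·
  (3,5): δ = 103.04°  ·
  (4,5): δ = 149.94°  ·
antipodal pairs: 4

count = 4; pairs: (0,2), (1,3), (1,4), (2,5)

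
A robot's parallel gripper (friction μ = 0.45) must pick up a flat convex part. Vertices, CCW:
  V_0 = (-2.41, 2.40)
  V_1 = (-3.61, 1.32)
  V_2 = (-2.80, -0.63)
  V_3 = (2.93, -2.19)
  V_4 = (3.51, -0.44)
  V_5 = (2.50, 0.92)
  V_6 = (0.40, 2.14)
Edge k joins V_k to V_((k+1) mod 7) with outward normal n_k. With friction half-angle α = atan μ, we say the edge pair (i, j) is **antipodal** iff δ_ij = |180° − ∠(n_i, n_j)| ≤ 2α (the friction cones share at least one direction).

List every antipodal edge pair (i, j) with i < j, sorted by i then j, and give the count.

count = 7; pairs: (0,3), (1,3), (1,4), (1,5), (2,4), (2,5), (2,6)

α = atan 0.45 = 24.23°;  2α = 48.46°
n_0 = (-0.6690, +0.7433)
n_1 = (-0.9235, -0.3836)
n_2 = (-0.2627, -0.9649)
n_3 = (+0.9492, -0.3146)
n_4 = (+0.8028, +0.5962)
n_5 = (+0.5023, +0.8647)
n_6 = (+0.0921, +0.9957)
  (0,1): δ = 109.43°  ·
  (0,2): δ = 57.22°  ·
  (0,3): δ = 29.68°  ✓
  (0,4): δ = 84.61°  ·
  (0,5): δ = 107.86°  ·
  (0,6): δ = 132.73°  ·
  (1,2): δ = 127.79°  ·
  (1,3): δ = 40.89°  ✓
  (1,4): δ = 14.04°  ✓
  (1,5): δ = 37.29°  ✓
  (1,6): δ = 62.16°  ·
  (2,3): δ = 93.11°  ·
  (2,4): δ = 38.17°  ✓
  (2,5): δ = 14.92°  ✓
  (2,6): δ = 9.94°  ✓
  (3,4): δ = 125.06°  ·
  (3,5): δ = 101.82°  ·
  (3,6): δ = 76.95°  ·
  (4,5): δ = 156.75°  ·
  (4,6): δ = 131.89°  ·
  (5,6): δ = 155.13°  ·
antipodal pairs: 7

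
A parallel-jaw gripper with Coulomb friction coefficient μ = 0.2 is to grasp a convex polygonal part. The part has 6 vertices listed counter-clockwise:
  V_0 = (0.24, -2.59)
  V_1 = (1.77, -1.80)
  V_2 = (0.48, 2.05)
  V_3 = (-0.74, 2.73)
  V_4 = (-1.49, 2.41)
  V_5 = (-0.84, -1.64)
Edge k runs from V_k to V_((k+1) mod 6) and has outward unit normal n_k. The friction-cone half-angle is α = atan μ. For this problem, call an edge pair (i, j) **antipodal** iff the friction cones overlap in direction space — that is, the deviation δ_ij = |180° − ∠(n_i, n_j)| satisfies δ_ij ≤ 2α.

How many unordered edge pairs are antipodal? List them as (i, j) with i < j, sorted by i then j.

α = atan 0.2 = 11.31°;  2α = 22.62°
n_0 = (+0.4588, -0.8885)
n_1 = (+0.9482, +0.3177)
n_2 = (+0.4869, +0.8735)
n_3 = (-0.3924, +0.9198)
n_4 = (-0.9874, -0.1585)
n_5 = (-0.6605, -0.7509)
  (0,1): δ = 98.78°  ·
  (0,2): δ = 56.44°  ·
  (0,3): δ = 4.20°  ✓
  (0,4): δ = 71.81°  ·
  (0,5): δ = 111.36°  ·
  (1,2): δ = 137.66°  ·
  (1,3): δ = 85.42°  ·
  (1,4): δ = 9.41°  ✓
  (1,5): δ = 30.14°  ·
  (2,3): δ = 127.76°  ·
  (2,4): δ = 51.75°  ·
  (2,5): δ = 12.20°  ✓
  (3,4): δ = 103.99°  ·
  (3,5): δ = 64.44°  ·
  (4,5): δ = 140.45°  ·
antipodal pairs: 3

count = 3; pairs: (0,3), (1,4), (2,5)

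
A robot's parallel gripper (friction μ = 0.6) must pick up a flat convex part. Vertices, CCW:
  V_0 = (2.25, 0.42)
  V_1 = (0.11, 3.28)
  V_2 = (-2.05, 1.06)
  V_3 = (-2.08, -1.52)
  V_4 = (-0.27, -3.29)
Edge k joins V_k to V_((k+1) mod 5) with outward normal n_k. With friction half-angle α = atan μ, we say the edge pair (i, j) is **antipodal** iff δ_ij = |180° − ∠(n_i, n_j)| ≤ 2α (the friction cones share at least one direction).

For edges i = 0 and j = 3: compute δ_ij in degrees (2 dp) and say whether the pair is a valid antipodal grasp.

α = atan 0.6 = 30.96°;  2α = 61.93°
edge 0: e_0 = (-2.14, +2.86);  n_0 = (+0.8007, +0.5991)
edge 3: e_3 = (+1.81, -1.77);  n_3 = (-0.6992, -0.7150)
∠(n_0, n_3) = 171.17°
δ = |180° − 171.17°| = 8.83°
8.83° ≤ 2α = 61.93°  →  valid

δ = 8.83°, valid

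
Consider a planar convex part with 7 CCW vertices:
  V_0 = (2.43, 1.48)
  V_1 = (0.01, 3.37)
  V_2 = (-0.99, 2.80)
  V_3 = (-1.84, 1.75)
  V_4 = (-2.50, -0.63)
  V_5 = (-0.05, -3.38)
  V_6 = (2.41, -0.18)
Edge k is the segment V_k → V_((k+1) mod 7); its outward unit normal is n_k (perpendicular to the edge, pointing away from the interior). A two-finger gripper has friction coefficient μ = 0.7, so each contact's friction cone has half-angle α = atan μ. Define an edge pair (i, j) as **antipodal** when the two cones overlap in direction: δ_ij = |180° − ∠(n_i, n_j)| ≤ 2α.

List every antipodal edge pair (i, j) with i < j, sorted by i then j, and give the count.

α = atan 0.7 = 34.99°;  2α = 69.98°
n_0 = (+0.6155, +0.7881)
n_1 = (-0.4952, +0.8688)
n_2 = (-0.7772, +0.6292)
n_3 = (-0.9636, +0.2672)
n_4 = (-0.7467, -0.6652)
n_5 = (+0.7928, -0.6095)
n_6 = (+0.9999, -0.0120)
  (0,1): δ = 112.33°  ·
  (0,2): δ = 91.00°  ·
  (0,3): δ = 67.51°  ✓
  (0,4): δ = 10.31°  ✓
  (0,5): δ = 90.44°  ·
  (0,6): δ = 127.30°  ·
  (1,2): δ = 158.67°  ·
  (1,3): δ = 135.18°  ·
  (1,4): δ = 77.99°  ·
  (1,5): δ = 22.77°  ✓
  (1,6): δ = 59.63°  ✓
  (2,3): δ = 156.51°  ·
  (2,4): δ = 99.31°  ·
  (2,5): δ = 1.44°  ✓
  (2,6): δ = 38.30°  ✓
  (3,4): δ = 122.80°  ·
  (3,5): δ = 22.05°  ✓
  (3,6): δ = 14.81°  ✓
  (4,5): δ = 79.25°  ·
  (4,6): δ = 42.39°  ✓
  (5,6): δ = 143.14°  ·
antipodal pairs: 9

count = 9; pairs: (0,3), (0,4), (1,5), (1,6), (2,5), (2,6), (3,5), (3,6), (4,6)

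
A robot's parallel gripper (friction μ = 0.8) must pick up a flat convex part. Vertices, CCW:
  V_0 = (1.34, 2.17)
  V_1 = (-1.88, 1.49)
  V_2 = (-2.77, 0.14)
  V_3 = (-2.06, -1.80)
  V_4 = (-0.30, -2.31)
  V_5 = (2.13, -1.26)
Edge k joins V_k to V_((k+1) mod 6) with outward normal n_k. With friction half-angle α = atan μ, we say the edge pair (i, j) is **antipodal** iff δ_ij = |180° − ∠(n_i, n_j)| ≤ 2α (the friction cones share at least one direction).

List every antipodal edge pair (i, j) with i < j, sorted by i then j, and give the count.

count = 7; pairs: (0,3), (0,4), (1,3), (1,4), (1,5), (2,5), (3,5)

α = atan 0.8 = 38.66°;  2α = 77.32°
n_0 = (-0.2066, +0.9784)
n_1 = (-0.8349, +0.5504)
n_2 = (-0.9391, -0.3437)
n_3 = (-0.2783, -0.9605)
n_4 = (+0.3967, -0.9180)
n_5 = (+0.9745, +0.2244)
  (0,1): δ = 135.32°  ·
  (0,2): δ = 81.82°  ·
  (0,3): δ = 28.08°  ✓
  (0,4): δ = 11.44°  ✓
  (0,5): δ = 91.05°  ·
  (1,2): δ = 126.50°  ·
  (1,3): δ = 72.76°  ✓
  (1,4): δ = 33.24°  ✓
  (1,5): δ = 46.37°  ✓
  (2,3): δ = 126.26°  ·
  (2,4): δ = 86.73°  ·
  (2,5): δ = 7.13°  ✓
  (3,4): δ = 140.47°  ·
  (3,5): δ = 60.87°  ✓
  (4,5): δ = 100.40°  ·
antipodal pairs: 7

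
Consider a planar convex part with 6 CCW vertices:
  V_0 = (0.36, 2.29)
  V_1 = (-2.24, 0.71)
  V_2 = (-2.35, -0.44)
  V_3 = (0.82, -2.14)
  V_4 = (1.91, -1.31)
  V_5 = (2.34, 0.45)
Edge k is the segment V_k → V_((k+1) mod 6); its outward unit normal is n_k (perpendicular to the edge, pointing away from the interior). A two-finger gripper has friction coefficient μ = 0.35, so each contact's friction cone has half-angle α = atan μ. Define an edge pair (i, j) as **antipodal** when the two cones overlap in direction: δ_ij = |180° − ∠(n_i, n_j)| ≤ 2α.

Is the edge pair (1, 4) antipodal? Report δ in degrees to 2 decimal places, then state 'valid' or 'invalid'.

δ = 8.27°, valid

α = atan 0.35 = 19.29°;  2α = 38.58°
edge 1: e_1 = (-0.11, -1.15);  n_1 = (-0.9955, +0.0952)
edge 4: e_4 = (+0.43, +1.76);  n_4 = (+0.9714, -0.2373)
∠(n_1, n_4) = 171.73°
δ = |180° − 171.73°| = 8.27°
8.27° ≤ 2α = 38.58°  →  valid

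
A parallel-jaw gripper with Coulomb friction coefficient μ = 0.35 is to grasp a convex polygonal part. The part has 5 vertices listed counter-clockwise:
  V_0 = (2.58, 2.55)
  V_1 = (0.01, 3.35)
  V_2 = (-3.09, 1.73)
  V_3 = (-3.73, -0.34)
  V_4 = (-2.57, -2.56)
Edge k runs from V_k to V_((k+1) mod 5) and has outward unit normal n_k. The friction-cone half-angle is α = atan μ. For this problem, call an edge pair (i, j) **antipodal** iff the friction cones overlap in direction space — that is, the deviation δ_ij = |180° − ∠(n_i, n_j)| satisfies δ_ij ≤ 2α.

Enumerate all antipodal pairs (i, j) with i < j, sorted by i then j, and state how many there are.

α = atan 0.35 = 19.29°;  2α = 38.58°
n_0 = (+0.2972, +0.9548)
n_1 = (-0.4632, +0.8863)
n_2 = (-0.9554, +0.2954)
n_3 = (-0.8863, -0.4631)
n_4 = (+0.7043, -0.7099)
  (0,1): δ = 135.12°  ·
  (0,2): δ = 89.89°  ·
  (0,3): δ = 45.12°  ·
  (0,4): δ = 62.07°  ·
  (1,2): δ = 134.77°  ·
  (1,3): δ = 90.00°  ·
  (1,4): δ = 17.19°  ✓
  (2,3): δ = 135.23°  ·
  (2,4): δ = 28.04°  ✓
  (3,4): δ = 72.81°  ·
antipodal pairs: 2

count = 2; pairs: (1,4), (2,4)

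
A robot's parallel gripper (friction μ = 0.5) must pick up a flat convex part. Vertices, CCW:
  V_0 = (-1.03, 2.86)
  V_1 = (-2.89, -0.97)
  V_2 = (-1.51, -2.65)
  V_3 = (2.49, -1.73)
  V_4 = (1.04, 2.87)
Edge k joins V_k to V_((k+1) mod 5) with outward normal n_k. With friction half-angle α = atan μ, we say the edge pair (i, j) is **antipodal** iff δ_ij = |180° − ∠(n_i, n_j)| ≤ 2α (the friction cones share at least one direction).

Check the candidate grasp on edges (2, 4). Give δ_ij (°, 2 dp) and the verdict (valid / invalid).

δ = 12.68°, valid

α = atan 0.5 = 26.57°;  2α = 53.13°
edge 2: e_2 = (+4.00, +0.92);  n_2 = (+0.2241, -0.9746)
edge 4: e_4 = (-2.07, -0.01);  n_4 = (-0.0048, +1.0000)
∠(n_2, n_4) = 167.32°
δ = |180° − 167.32°| = 12.68°
12.68° ≤ 2α = 53.13°  →  valid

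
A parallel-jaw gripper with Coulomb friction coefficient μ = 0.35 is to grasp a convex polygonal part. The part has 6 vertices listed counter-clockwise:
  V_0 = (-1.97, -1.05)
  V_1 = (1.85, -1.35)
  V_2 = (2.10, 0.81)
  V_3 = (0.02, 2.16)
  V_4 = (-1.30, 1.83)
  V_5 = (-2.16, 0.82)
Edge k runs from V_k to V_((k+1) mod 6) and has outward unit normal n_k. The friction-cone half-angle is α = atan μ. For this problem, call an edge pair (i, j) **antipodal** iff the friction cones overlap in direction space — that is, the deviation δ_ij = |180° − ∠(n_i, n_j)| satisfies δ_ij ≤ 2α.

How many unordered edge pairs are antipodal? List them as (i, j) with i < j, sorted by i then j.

count = 4; pairs: (0,2), (0,3), (1,4), (1,5)

α = atan 0.35 = 19.29°;  2α = 38.58°
n_0 = (-0.0783, -0.9969)
n_1 = (+0.9934, -0.1150)
n_2 = (+0.5444, +0.8388)
n_3 = (-0.2425, +0.9701)
n_4 = (-0.7614, +0.6483)
n_5 = (-0.9949, -0.1011)
  (0,1): δ = 92.11°  ·
  (0,2): δ = 28.49°  ✓
  (0,3): δ = 18.53°  ✓
  (0,4): δ = 54.08°  ·
  (0,5): δ = 100.29°  ·
  (1,2): δ = 116.38°  ·
  (1,3): δ = 69.36°  ·
  (1,4): δ = 33.81°  ✓
  (1,5): δ = 12.40°  ✓
  (2,3): δ = 132.98°  ·
  (2,4): δ = 97.43°  ·
  (2,5): δ = 51.21°  ·
  (3,4): δ = 144.45°  ·
  (3,5): δ = 98.23°  ·
  (4,5): δ = 133.78°  ·
antipodal pairs: 4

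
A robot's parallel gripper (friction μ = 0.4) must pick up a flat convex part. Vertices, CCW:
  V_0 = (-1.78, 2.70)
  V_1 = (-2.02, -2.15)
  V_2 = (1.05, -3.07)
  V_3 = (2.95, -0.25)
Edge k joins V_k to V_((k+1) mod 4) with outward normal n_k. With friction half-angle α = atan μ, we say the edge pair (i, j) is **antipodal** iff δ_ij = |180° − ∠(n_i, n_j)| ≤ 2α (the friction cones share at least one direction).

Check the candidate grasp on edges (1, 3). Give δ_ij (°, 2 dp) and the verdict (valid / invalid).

α = atan 0.4 = 21.80°;  2α = 43.60°
edge 1: e_1 = (+3.07, -0.92);  n_1 = (-0.2871, -0.9579)
edge 3: e_3 = (-4.73, +2.95);  n_3 = (+0.5292, +0.8485)
∠(n_1, n_3) = 164.73°
δ = |180° − 164.73°| = 15.27°
15.27° ≤ 2α = 43.60°  →  valid

δ = 15.27°, valid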